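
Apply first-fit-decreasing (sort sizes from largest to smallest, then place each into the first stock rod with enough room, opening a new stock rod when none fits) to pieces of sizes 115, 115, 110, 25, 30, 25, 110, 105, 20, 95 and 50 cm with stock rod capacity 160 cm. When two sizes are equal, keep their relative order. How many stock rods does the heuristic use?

Sorted descending: 115, 115, 110, 110, 105, 95, 50, 30, 25, 25, 20.
  115 → stock rod 1 (new)  [load 115/160]
  115 → stock rod 2 (new)  [load 115/160]
  110 → stock rod 3 (new)  [load 110/160]
  110 → stock rod 4 (new)  [load 110/160]
  105 → stock rod 5 (new)  [load 105/160]
  95 → stock rod 6 (new)  [load 95/160]
  50 → stock rod 3  [load 160/160]
  30 → stock rod 1  [load 145/160]
  25 → stock rod 2  [load 140/160]
  25 → stock rod 4  [load 135/160]
  20 → stock rod 2  [load 160/160]
6 stock rods opened.

6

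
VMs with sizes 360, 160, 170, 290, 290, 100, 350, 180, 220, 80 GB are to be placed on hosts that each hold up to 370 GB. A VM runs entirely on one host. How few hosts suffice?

7

Total = 360 + 350 + 290 + 290 + 220 + 180 + 170 + 160 + 100 + 80 = 2200 GB.
Lower bound: ⌈2200/370⌉ = 6 hosts.
A packing using 7 hosts:
  host 1: 360 = 360
  host 2: 350 = 350
  host 3: 290 + 80 = 370
  host 4: 290 = 290
  host 5: 220 + 100 = 320
  host 6: 180 + 170 = 350
  host 7: 160 = 160
No arrangement into 6 hosts stays within capacity, so 7 is optimal.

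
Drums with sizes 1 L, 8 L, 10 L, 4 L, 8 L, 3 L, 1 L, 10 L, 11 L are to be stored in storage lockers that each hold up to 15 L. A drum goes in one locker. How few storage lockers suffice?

Total = 11 + 10 + 10 + 8 + 8 + 4 + 3 + 1 + 1 = 56 L.
Lower bound: ⌈56/15⌉ = 4 storage lockers.
Also, 5 drums each exceed 15/2 L, and no two of those can share a locker, so at least 5 storage lockers are needed.
A packing using 5 storage lockers:
  locker 1: 11 + 4 = 15
  locker 2: 10 + 3 + 1 + 1 = 15
  locker 3: 10 = 10
  locker 4: 8 = 8
  locker 5: 8 = 8
This matches the lower bound, so 5 is optimal.

5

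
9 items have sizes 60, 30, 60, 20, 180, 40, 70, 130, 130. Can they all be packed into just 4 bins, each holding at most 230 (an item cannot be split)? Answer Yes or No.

A valid assignment using 4 bins:
  bin 1: 180 + 40 = 220
  bin 2: 130 + 70 + 30 = 230
  bin 3: 130 + 60 + 20 = 210
  bin 4: 60 = 60
Every load is within 230, so 4 bins suffice.

Yes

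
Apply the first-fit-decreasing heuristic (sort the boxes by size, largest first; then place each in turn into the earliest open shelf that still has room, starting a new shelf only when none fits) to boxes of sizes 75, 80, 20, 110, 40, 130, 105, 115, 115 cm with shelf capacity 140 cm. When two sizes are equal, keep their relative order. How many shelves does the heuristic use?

Sorted descending: 130, 115, 115, 110, 105, 80, 75, 40, 20.
  130 → shelf 1 (new)  [load 130/140]
  115 → shelf 2 (new)  [load 115/140]
  115 → shelf 3 (new)  [load 115/140]
  110 → shelf 4 (new)  [load 110/140]
  105 → shelf 5 (new)  [load 105/140]
  80 → shelf 6 (new)  [load 80/140]
  75 → shelf 7 (new)  [load 75/140]
  40 → shelf 6  [load 120/140]
  20 → shelf 2  [load 135/140]
7 shelves opened.

7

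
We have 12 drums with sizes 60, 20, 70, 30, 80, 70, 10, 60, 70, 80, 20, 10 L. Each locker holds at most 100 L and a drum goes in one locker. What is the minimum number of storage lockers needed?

7

Total = 80 + 80 + 70 + 70 + 70 + 60 + 60 + 30 + 20 + 20 + 10 + 10 = 580 L.
Lower bound: ⌈580/100⌉ = 6 storage lockers.
Also, 7 drums each exceed 50 L, and no two of those can share a locker, so at least 7 storage lockers are needed.
A packing using 7 storage lockers:
  locker 1: 80 + 20 = 100
  locker 2: 80 + 20 = 100
  locker 3: 70 + 30 = 100
  locker 4: 70 + 10 + 10 = 90
  locker 5: 70 = 70
  locker 6: 60 = 60
  locker 7: 60 = 60
This matches the lower bound, so 7 is optimal.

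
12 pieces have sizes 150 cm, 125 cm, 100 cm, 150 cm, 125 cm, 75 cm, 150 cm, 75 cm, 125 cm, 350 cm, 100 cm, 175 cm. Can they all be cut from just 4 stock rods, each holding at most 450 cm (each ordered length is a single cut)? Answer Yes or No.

Yes

A valid assignment using 4 stock rods:
  stock rod 1: 350 + 100 = 450
  stock rod 2: 175 + 150 + 125 = 450
  stock rod 3: 150 + 150 + 125 = 425
  stock rod 4: 125 + 100 + 75 + 75 = 375
Every load is within 450 cm, so 4 stock rods suffice.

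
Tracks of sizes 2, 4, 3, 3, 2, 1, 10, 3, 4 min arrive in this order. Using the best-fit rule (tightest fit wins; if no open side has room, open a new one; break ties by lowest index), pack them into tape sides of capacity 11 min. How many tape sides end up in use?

  2 → side 1 (new)  [load 2/11]
  4 → side 1  [load 6/11]
  3 → side 1  [load 9/11]
  3 → side 2 (new)  [load 3/11]
  2 → side 1  [load 11/11]
  1 → side 2  [load 4/11]
  10 → side 3 (new)  [load 10/11]
  3 → side 2  [load 7/11]
  4 → side 2  [load 11/11]
3 tape sides opened.

3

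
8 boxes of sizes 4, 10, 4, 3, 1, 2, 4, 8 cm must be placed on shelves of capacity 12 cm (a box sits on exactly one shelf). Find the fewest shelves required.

Total = 10 + 8 + 4 + 4 + 4 + 3 + 2 + 1 = 36 cm.
Lower bound: ⌈36/12⌉ = 3 shelves.
A packing using 3 shelves:
  shelf 1: 10 + 2 = 12
  shelf 2: 8 + 4 = 12
  shelf 3: 4 + 4 + 3 + 1 = 12
This matches the lower bound, so 3 is optimal.

3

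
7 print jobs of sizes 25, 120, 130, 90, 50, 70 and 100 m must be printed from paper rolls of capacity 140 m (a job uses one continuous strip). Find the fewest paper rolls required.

Total = 130 + 120 + 100 + 90 + 70 + 50 + 25 = 585 m.
Lower bound: ⌈585/140⌉ = 5 paper rolls.
A packing using 5 paper rolls:
  roll 1: 130 = 130
  roll 2: 120 = 120
  roll 3: 100 + 25 = 125
  roll 4: 90 + 50 = 140
  roll 5: 70 = 70
This matches the lower bound, so 5 is optimal.

5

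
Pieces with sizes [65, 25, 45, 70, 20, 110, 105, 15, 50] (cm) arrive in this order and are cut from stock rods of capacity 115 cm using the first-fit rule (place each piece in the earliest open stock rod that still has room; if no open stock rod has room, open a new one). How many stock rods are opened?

  65 → stock rod 1 (new)  [load 65/115]
  25 → stock rod 1  [load 90/115]
  45 → stock rod 2 (new)  [load 45/115]
  70 → stock rod 2  [load 115/115]
  20 → stock rod 1  [load 110/115]
  110 → stock rod 3 (new)  [load 110/115]
  105 → stock rod 4 (new)  [load 105/115]
  15 → stock rod 5 (new)  [load 15/115]
  50 → stock rod 5  [load 65/115]
5 stock rods opened.

5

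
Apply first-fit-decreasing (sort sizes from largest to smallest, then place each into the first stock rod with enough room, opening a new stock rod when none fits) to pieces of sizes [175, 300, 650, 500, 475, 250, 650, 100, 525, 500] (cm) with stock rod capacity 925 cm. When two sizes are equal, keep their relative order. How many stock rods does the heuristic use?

Sorted descending: 650, 650, 525, 500, 500, 475, 300, 250, 175, 100.
  650 → stock rod 1 (new)  [load 650/925]
  650 → stock rod 2 (new)  [load 650/925]
  525 → stock rod 3 (new)  [load 525/925]
  500 → stock rod 4 (new)  [load 500/925]
  500 → stock rod 5 (new)  [load 500/925]
  475 → stock rod 6 (new)  [load 475/925]
  300 → stock rod 3  [load 825/925]
  250 → stock rod 1  [load 900/925]
  175 → stock rod 2  [load 825/925]
  100 → stock rod 2  [load 925/925]
6 stock rods opened.

6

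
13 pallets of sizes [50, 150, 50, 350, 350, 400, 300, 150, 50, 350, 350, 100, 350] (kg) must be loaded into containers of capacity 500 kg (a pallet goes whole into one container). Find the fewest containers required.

Total = 400 + 350 + 350 + 350 + 350 + 350 + 300 + 150 + 150 + 100 + 50 + 50 + 50 = 3000 kg.
Lower bound: ⌈3000/500⌉ = 6 containers.
Also, 7 pallets each exceed 250 kg, and no two of those can share a container, so at least 7 containers are needed.
A packing using 7 containers:
  container 1: 400 + 100 = 500
  container 2: 350 + 150 = 500
  container 3: 350 + 150 = 500
  container 4: 350 + 50 + 50 + 50 = 500
  container 5: 350 = 350
  container 6: 350 = 350
  container 7: 300 = 300
This matches the lower bound, so 7 is optimal.

7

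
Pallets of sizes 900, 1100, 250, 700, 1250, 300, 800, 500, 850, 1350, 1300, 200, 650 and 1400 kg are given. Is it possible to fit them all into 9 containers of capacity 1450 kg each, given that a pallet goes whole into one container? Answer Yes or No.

Yes

A valid assignment using 9 containers:
  container 1: 1400 = 1400
  container 2: 1350 = 1350
  container 3: 1300 = 1300
  container 4: 1250 + 200 = 1450
  container 5: 1100 + 300 = 1400
  container 6: 900 + 500 = 1400
  container 7: 850 + 250 = 1100
  container 8: 800 + 650 = 1450
  container 9: 700 = 700
Every load is within 1450 kg, so 9 containers suffice.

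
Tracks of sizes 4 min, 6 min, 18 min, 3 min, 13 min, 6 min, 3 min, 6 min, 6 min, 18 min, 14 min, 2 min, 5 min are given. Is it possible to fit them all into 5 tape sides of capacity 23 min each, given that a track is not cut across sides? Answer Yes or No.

Yes

A valid assignment using 5 tape sides:
  side 1: 18 + 5 = 23
  side 2: 18 + 4 = 22
  side 3: 14 + 6 + 3 = 23
  side 4: 13 + 6 + 3 = 22
  side 5: 6 + 6 + 2 = 14
Every load is within 23 min, so 5 tape sides suffice.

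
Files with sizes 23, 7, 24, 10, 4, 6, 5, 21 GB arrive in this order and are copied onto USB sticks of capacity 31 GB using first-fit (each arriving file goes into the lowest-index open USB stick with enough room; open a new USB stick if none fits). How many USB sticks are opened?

4

  23 → USB stick 1 (new)  [load 23/31]
  7 → USB stick 1  [load 30/31]
  24 → USB stick 2 (new)  [load 24/31]
  10 → USB stick 3 (new)  [load 10/31]
  4 → USB stick 2  [load 28/31]
  6 → USB stick 3  [load 16/31]
  5 → USB stick 3  [load 21/31]
  21 → USB stick 4 (new)  [load 21/31]
4 USB sticks opened.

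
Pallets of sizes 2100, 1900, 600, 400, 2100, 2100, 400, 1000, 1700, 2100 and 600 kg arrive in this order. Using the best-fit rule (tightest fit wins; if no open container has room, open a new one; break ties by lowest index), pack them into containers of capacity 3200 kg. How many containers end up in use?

6

  2100 → container 1 (new)  [load 2100/3200]
  1900 → container 2 (new)  [load 1900/3200]
  600 → container 1  [load 2700/3200]
  400 → container 1  [load 3100/3200]
  2100 → container 3 (new)  [load 2100/3200]
  2100 → container 4 (new)  [load 2100/3200]
  400 → container 3  [load 2500/3200]
  1000 → container 4  [load 3100/3200]
  1700 → container 5 (new)  [load 1700/3200]
  2100 → container 6 (new)  [load 2100/3200]
  600 → container 3  [load 3100/3200]
6 containers opened.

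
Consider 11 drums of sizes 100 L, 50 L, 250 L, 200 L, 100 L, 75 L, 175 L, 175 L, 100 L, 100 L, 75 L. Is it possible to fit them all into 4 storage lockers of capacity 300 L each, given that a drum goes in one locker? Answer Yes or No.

Total = 1400 L; ⌈1400/300⌉ = 5.
At least 5 storage lockers are required, but only 4 are allowed.

No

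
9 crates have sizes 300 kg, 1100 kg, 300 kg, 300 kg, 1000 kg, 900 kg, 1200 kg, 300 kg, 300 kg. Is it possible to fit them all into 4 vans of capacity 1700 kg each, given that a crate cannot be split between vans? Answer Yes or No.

Yes

A valid assignment using 4 vans:
  van 1: 1200 + 300 = 1500
  van 2: 1100 + 300 + 300 = 1700
  van 3: 1000 + 300 + 300 = 1600
  van 4: 900 = 900
Every load is within 1700 kg, so 4 vans suffice.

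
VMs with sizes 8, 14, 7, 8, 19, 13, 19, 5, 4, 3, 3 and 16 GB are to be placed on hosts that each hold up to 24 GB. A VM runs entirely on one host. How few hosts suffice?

Total = 19 + 19 + 16 + 14 + 13 + 8 + 8 + 7 + 5 + 4 + 3 + 3 = 119 GB.
Lower bound: ⌈119/24⌉ = 5 hosts.
A packing using 5 hosts:
  host 1: 19 + 5 = 24
  host 2: 19 + 4 = 23
  host 3: 16 + 8 = 24
  host 4: 14 + 7 + 3 = 24
  host 5: 13 + 8 + 3 = 24
This matches the lower bound, so 5 is optimal.

5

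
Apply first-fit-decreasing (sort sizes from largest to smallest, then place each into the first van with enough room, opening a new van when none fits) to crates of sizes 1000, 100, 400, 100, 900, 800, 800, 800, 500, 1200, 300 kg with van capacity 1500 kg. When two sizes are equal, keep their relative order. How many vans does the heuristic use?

Sorted descending: 1200, 1000, 900, 800, 800, 800, 500, 400, 300, 100, 100.
  1200 → van 1 (new)  [load 1200/1500]
  1000 → van 2 (new)  [load 1000/1500]
  900 → van 3 (new)  [load 900/1500]
  800 → van 4 (new)  [load 800/1500]
  800 → van 5 (new)  [load 800/1500]
  800 → van 6 (new)  [load 800/1500]
  500 → van 2  [load 1500/1500]
  400 → van 3  [load 1300/1500]
  300 → van 1  [load 1500/1500]
  100 → van 3  [load 1400/1500]
  100 → van 3  [load 1500/1500]
6 vans opened.

6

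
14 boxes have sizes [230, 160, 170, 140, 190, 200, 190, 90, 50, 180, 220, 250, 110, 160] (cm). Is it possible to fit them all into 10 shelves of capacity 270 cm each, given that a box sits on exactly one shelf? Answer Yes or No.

No

Total = 2340 cm; ⌈2340/270⌉ = 9.
11 boxes each exceed half the capacity and cannot share a shelf, forcing at least 11 shelves.
At least 11 shelves are required, but only 10 are allowed.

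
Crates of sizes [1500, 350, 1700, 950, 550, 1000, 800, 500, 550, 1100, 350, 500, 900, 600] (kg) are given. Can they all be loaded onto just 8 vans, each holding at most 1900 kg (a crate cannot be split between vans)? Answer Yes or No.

Yes

A valid assignment using 7 vans:
  van 1: 1700 = 1700
  van 2: 1500 + 350 = 1850
  van 3: 1100 + 800 = 1900
  van 4: 1000 + 900 = 1900
  van 5: 950 + 600 + 350 = 1900
  van 6: 550 + 550 + 500 = 1600
  van 7: 500 = 500
That uses only 7 ≤ 8, so 8 vans are enough.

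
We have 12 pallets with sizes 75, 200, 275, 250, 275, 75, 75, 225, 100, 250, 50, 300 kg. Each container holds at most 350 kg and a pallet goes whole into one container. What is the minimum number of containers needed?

7

Total = 300 + 275 + 275 + 250 + 250 + 225 + 200 + 100 + 75 + 75 + 75 + 50 = 2150 kg.
Lower bound: ⌈2150/350⌉ = 7 containers.
A packing using 7 containers:
  container 1: 300 + 50 = 350
  container 2: 275 + 75 = 350
  container 3: 275 + 75 = 350
  container 4: 250 + 100 = 350
  container 5: 250 + 75 = 325
  container 6: 225 = 225
  container 7: 200 = 200
This matches the lower bound, so 7 is optimal.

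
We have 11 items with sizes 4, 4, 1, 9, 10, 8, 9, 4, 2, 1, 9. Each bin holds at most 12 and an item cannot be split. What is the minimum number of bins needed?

6

Total = 10 + 9 + 9 + 9 + 8 + 4 + 4 + 4 + 2 + 1 + 1 = 61.
Lower bound: ⌈61/12⌉ = 6 bins.
A packing using 6 bins:
  bin 1: 10 + 2 = 12
  bin 2: 9 + 1 + 1 = 11
  bin 3: 9 = 9
  bin 4: 9 = 9
  bin 5: 8 + 4 = 12
  bin 6: 4 + 4 = 8
This matches the lower bound, so 6 is optimal.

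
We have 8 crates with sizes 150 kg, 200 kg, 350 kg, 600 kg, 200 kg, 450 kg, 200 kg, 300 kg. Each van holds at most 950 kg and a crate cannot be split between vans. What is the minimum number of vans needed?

Total = 600 + 450 + 350 + 300 + 200 + 200 + 200 + 150 = 2450 kg.
Lower bound: ⌈2450/950⌉ = 3 vans.
A packing using 3 vans:
  van 1: 600 + 350 = 950
  van 2: 450 + 300 + 200 = 950
  van 3: 200 + 200 + 150 = 550
This matches the lower bound, so 3 is optimal.

3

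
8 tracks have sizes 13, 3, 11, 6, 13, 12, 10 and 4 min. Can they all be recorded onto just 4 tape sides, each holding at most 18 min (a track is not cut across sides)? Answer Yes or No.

No

Total = 72 min; ⌈72/18⌉ = 4.
5 tracks each exceed half the capacity and cannot share a side, forcing at least 5 tape sides.
At least 5 tape sides are required, but only 4 are allowed.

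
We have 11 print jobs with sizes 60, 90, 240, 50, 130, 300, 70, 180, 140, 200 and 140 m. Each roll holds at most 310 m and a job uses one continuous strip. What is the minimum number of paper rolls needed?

Total = 300 + 240 + 200 + 180 + 140 + 140 + 130 + 90 + 70 + 60 + 50 = 1600 m.
Lower bound: ⌈1600/310⌉ = 6 paper rolls.
A packing using 6 paper rolls:
  roll 1: 300 = 300
  roll 2: 240 + 70 = 310
  roll 3: 200 + 90 = 290
  roll 4: 180 + 130 = 310
  roll 5: 140 + 140 = 280
  roll 6: 60 + 50 = 110
This matches the lower bound, so 6 is optimal.

6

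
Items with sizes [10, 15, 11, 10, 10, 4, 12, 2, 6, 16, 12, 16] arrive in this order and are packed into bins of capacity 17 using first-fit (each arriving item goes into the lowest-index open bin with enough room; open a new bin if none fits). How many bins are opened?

  10 → bin 1 (new)  [load 10/17]
  15 → bin 2 (new)  [load 15/17]
  11 → bin 3 (new)  [load 11/17]
  10 → bin 4 (new)  [load 10/17]
  10 → bin 5 (new)  [load 10/17]
  4 → bin 1  [load 14/17]
  12 → bin 6 (new)  [load 12/17]
  2 → bin 1  [load 16/17]
  6 → bin 3  [load 17/17]
  16 → bin 7 (new)  [load 16/17]
  12 → bin 8 (new)  [load 12/17]
  16 → bin 9 (new)  [load 16/17]
9 bins opened.

9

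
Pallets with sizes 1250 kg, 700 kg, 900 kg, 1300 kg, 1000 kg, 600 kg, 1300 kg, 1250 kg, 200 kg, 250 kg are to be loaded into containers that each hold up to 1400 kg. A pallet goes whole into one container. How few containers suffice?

Total = 1300 + 1300 + 1250 + 1250 + 1000 + 900 + 700 + 600 + 250 + 200 = 8750 kg.
Lower bound: ⌈8750/1400⌉ = 7 containers.
A packing using 7 containers:
  container 1: 1300 = 1300
  container 2: 1300 = 1300
  container 3: 1250 = 1250
  container 4: 1250 = 1250
  container 5: 1000 + 250 = 1250
  container 6: 900 + 200 = 1100
  container 7: 700 + 600 = 1300
This matches the lower bound, so 7 is optimal.

7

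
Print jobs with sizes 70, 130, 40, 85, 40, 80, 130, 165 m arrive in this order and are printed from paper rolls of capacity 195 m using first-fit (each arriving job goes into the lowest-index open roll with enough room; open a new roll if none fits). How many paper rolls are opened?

5

  70 → roll 1 (new)  [load 70/195]
  130 → roll 2 (new)  [load 130/195]
  40 → roll 1  [load 110/195]
  85 → roll 1  [load 195/195]
  40 → roll 2  [load 170/195]
  80 → roll 3 (new)  [load 80/195]
  130 → roll 4 (new)  [load 130/195]
  165 → roll 5 (new)  [load 165/195]
5 paper rolls opened.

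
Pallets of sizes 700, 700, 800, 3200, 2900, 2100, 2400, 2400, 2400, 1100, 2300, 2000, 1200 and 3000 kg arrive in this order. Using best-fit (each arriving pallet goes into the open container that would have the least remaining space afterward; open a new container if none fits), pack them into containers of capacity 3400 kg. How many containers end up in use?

10

  700 → container 1 (new)  [load 700/3400]
  700 → container 1  [load 1400/3400]
  800 → container 1  [load 2200/3400]
  3200 → container 2 (new)  [load 3200/3400]
  2900 → container 3 (new)  [load 2900/3400]
  2100 → container 4 (new)  [load 2100/3400]
  2400 → container 5 (new)  [load 2400/3400]
  2400 → container 6 (new)  [load 2400/3400]
  2400 → container 7 (new)  [load 2400/3400]
  1100 → container 1  [load 3300/3400]
  2300 → container 8 (new)  [load 2300/3400]
  2000 → container 9 (new)  [load 2000/3400]
  1200 → container 4  [load 3300/3400]
  3000 → container 10 (new)  [load 3000/3400]
10 containers opened.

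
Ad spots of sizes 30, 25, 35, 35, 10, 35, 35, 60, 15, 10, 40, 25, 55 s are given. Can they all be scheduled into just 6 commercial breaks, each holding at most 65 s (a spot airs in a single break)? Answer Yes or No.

No

Total = 410 s; ⌈410/65⌉ = 7.
At least 7 commercial breaks are required, but only 6 are allowed.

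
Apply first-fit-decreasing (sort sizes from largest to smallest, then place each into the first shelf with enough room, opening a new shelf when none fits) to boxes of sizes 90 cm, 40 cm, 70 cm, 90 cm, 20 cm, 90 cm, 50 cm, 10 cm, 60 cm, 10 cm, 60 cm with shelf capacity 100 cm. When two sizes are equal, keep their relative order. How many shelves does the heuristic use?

7

Sorted descending: 90, 90, 90, 70, 60, 60, 50, 40, 20, 10, 10.
  90 → shelf 1 (new)  [load 90/100]
  90 → shelf 2 (new)  [load 90/100]
  90 → shelf 3 (new)  [load 90/100]
  70 → shelf 4 (new)  [load 70/100]
  60 → shelf 5 (new)  [load 60/100]
  60 → shelf 6 (new)  [load 60/100]
  50 → shelf 7 (new)  [load 50/100]
  40 → shelf 5  [load 100/100]
  20 → shelf 4  [load 90/100]
  10 → shelf 1  [load 100/100]
  10 → shelf 2  [load 100/100]
7 shelves opened.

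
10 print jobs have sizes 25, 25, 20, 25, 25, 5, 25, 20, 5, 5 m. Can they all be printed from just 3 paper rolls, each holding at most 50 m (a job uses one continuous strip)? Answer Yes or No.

No

Total = 180 m; ⌈180/50⌉ = 4.
At least 4 paper rolls are required, but only 3 are allowed.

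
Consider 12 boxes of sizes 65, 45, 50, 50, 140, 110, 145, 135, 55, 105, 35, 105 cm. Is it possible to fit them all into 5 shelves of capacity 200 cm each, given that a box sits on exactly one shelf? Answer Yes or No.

Total = 1040 cm; ⌈1040/200⌉ = 6.
At least 6 shelves are required, but only 5 are allowed.

No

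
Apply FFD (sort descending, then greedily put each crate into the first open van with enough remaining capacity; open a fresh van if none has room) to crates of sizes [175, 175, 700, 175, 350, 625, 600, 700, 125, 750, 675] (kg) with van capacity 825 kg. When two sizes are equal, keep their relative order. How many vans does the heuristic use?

Sorted descending: 750, 700, 700, 675, 625, 600, 350, 175, 175, 175, 125.
  750 → van 1 (new)  [load 750/825]
  700 → van 2 (new)  [load 700/825]
  700 → van 3 (new)  [load 700/825]
  675 → van 4 (new)  [load 675/825]
  625 → van 5 (new)  [load 625/825]
  600 → van 6 (new)  [load 600/825]
  350 → van 7 (new)  [load 350/825]
  175 → van 5  [load 800/825]
  175 → van 6  [load 775/825]
  175 → van 7  [load 525/825]
  125 → van 2  [load 825/825]
7 vans opened.

7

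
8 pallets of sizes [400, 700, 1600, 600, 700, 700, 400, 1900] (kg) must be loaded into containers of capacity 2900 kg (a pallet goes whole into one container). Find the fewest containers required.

Total = 1900 + 1600 + 700 + 700 + 700 + 600 + 400 + 400 = 7000 kg.
Lower bound: ⌈7000/2900⌉ = 3 containers.
A packing using 3 containers:
  container 1: 1900 + 700 = 2600
  container 2: 1600 + 700 + 600 = 2900
  container 3: 700 + 400 + 400 = 1500
This matches the lower bound, so 3 is optimal.

3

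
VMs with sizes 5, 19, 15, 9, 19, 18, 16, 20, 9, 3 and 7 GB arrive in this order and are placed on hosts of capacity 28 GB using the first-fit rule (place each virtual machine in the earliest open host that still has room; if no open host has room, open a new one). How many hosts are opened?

6

  5 → host 1 (new)  [load 5/28]
  19 → host 1  [load 24/28]
  15 → host 2 (new)  [load 15/28]
  9 → host 2  [load 24/28]
  19 → host 3 (new)  [load 19/28]
  18 → host 4 (new)  [load 18/28]
  16 → host 5 (new)  [load 16/28]
  20 → host 6 (new)  [load 20/28]
  9 → host 3  [load 28/28]
  3 → host 1  [load 27/28]
  7 → host 4  [load 25/28]
6 hosts opened.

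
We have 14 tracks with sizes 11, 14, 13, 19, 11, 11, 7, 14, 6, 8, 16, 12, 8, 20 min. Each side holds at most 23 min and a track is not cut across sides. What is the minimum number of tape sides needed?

8

Total = 20 + 19 + 16 + 14 + 14 + 13 + 12 + 11 + 11 + 11 + 8 + 8 + 7 + 6 = 170 min.
Lower bound: ⌈170/23⌉ = 8 tape sides.
A packing using 8 tape sides:
  side 1: 20 = 20
  side 2: 19 = 19
  side 3: 16 + 7 = 23
  side 4: 14 + 8 = 22
  side 5: 14 + 8 = 22
  side 6: 13 + 6 = 19
  side 7: 12 + 11 = 23
  side 8: 11 + 11 = 22
This matches the lower bound, so 8 is optimal.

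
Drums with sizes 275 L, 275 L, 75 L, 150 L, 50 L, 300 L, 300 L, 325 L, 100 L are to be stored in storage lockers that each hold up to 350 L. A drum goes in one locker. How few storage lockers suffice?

6

Total = 325 + 300 + 300 + 275 + 275 + 150 + 100 + 75 + 50 = 1850 L.
Lower bound: ⌈1850/350⌉ = 6 storage lockers.
A packing using 6 storage lockers:
  locker 1: 325 = 325
  locker 2: 300 + 50 = 350
  locker 3: 300 = 300
  locker 4: 275 + 75 = 350
  locker 5: 275 = 275
  locker 6: 150 + 100 = 250
This matches the lower bound, so 6 is optimal.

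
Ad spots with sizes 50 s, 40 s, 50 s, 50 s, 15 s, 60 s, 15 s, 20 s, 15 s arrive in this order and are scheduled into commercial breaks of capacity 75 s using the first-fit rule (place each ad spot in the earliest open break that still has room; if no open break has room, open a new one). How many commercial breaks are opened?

  50 → break 1 (new)  [load 50/75]
  40 → break 2 (new)  [load 40/75]
  50 → break 3 (new)  [load 50/75]
  50 → break 4 (new)  [load 50/75]
  15 → break 1  [load 65/75]
  60 → break 5 (new)  [load 60/75]
  15 → break 2  [load 55/75]
  20 → break 2  [load 75/75]
  15 → break 3  [load 65/75]
5 commercial breaks opened.

5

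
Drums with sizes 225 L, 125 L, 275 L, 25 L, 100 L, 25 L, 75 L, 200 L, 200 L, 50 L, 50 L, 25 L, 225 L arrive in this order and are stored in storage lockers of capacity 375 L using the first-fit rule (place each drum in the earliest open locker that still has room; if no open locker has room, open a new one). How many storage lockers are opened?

5

  225 → locker 1 (new)  [load 225/375]
  125 → locker 1  [load 350/375]
  275 → locker 2 (new)  [load 275/375]
  25 → locker 1  [load 375/375]
  100 → locker 2  [load 375/375]
  25 → locker 3 (new)  [load 25/375]
  75 → locker 3  [load 100/375]
  200 → locker 3  [load 300/375]
  200 → locker 4 (new)  [load 200/375]
  50 → locker 3  [load 350/375]
  50 → locker 4  [load 250/375]
  25 → locker 3  [load 375/375]
  225 → locker 5 (new)  [load 225/375]
5 storage lockers opened.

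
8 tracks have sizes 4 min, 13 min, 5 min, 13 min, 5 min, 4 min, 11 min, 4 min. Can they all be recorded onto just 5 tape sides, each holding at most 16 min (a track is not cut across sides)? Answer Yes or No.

Yes

A valid assignment using 5 tape sides:
  side 1: 13 = 13
  side 2: 13 = 13
  side 3: 11 + 5 = 16
  side 4: 5 + 4 + 4 = 13
  side 5: 4 = 4
Every load is within 16 min, so 5 tape sides suffice.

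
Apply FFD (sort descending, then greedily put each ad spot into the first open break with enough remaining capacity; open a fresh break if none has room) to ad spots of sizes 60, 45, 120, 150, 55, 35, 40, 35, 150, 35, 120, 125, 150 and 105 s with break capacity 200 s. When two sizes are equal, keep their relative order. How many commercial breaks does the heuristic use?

Sorted descending: 150, 150, 150, 125, 120, 120, 105, 60, 55, 45, 40, 35, 35, 35.
  150 → break 1 (new)  [load 150/200]
  150 → break 2 (new)  [load 150/200]
  150 → break 3 (new)  [load 150/200]
  125 → break 4 (new)  [load 125/200]
  120 → break 5 (new)  [load 120/200]
  120 → break 6 (new)  [load 120/200]
  105 → break 7 (new)  [load 105/200]
  60 → break 4  [load 185/200]
  55 → break 5  [load 175/200]
  45 → break 1  [load 195/200]
  40 → break 2  [load 190/200]
  35 → break 3  [load 185/200]
  35 → break 6  [load 155/200]
  35 → break 6  [load 190/200]
7 commercial breaks opened.

7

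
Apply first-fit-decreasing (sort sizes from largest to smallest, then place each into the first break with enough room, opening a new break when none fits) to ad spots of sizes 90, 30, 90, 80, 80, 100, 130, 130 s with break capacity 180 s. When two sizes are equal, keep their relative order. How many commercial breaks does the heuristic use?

5

Sorted descending: 130, 130, 100, 90, 90, 80, 80, 30.
  130 → break 1 (new)  [load 130/180]
  130 → break 2 (new)  [load 130/180]
  100 → break 3 (new)  [load 100/180]
  90 → break 4 (new)  [load 90/180]
  90 → break 4  [load 180/180]
  80 → break 3  [load 180/180]
  80 → break 5 (new)  [load 80/180]
  30 → break 1  [load 160/180]
5 commercial breaks opened.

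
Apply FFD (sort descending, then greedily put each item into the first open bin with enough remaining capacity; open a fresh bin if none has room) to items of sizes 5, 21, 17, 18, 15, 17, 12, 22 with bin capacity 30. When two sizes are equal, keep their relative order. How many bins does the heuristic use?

Sorted descending: 22, 21, 18, 17, 17, 15, 12, 5.
  22 → bin 1 (new)  [load 22/30]
  21 → bin 2 (new)  [load 21/30]
  18 → bin 3 (new)  [load 18/30]
  17 → bin 4 (new)  [load 17/30]
  17 → bin 5 (new)  [load 17/30]
  15 → bin 6 (new)  [load 15/30]
  12 → bin 3  [load 30/30]
  5 → bin 1  [load 27/30]
6 bins opened.

6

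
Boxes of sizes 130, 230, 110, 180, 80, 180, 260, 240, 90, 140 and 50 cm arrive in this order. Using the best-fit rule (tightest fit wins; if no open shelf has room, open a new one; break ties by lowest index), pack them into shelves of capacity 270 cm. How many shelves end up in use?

7

  130 → shelf 1 (new)  [load 130/270]
  230 → shelf 2 (new)  [load 230/270]
  110 → shelf 1  [load 240/270]
  180 → shelf 3 (new)  [load 180/270]
  80 → shelf 3  [load 260/270]
  180 → shelf 4 (new)  [load 180/270]
  260 → shelf 5 (new)  [load 260/270]
  240 → shelf 6 (new)  [load 240/270]
  90 → shelf 4  [load 270/270]
  140 → shelf 7 (new)  [load 140/270]
  50 → shelf 7  [load 190/270]
7 shelves opened.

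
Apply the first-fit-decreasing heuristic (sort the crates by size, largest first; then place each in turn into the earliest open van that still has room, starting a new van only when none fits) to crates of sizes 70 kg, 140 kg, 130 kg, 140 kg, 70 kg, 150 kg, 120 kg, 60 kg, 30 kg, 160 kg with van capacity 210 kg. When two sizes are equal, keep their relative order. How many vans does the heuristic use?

Sorted descending: 160, 150, 140, 140, 130, 120, 70, 70, 60, 30.
  160 → van 1 (new)  [load 160/210]
  150 → van 2 (new)  [load 150/210]
  140 → van 3 (new)  [load 140/210]
  140 → van 4 (new)  [load 140/210]
  130 → van 5 (new)  [load 130/210]
  120 → van 6 (new)  [load 120/210]
  70 → van 3  [load 210/210]
  70 → van 4  [load 210/210]
  60 → van 2  [load 210/210]
  30 → van 1  [load 190/210]
6 vans opened.

6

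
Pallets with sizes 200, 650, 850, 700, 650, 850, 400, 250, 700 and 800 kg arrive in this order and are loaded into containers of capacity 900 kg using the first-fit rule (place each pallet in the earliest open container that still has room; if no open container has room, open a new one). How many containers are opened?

  200 → container 1 (new)  [load 200/900]
  650 → container 1  [load 850/900]
  850 → container 2 (new)  [load 850/900]
  700 → container 3 (new)  [load 700/900]
  650 → container 4 (new)  [load 650/900]
  850 → container 5 (new)  [load 850/900]
  400 → container 6 (new)  [load 400/900]
  250 → container 4  [load 900/900]
  700 → container 7 (new)  [load 700/900]
  800 → container 8 (new)  [load 800/900]
8 containers opened.

8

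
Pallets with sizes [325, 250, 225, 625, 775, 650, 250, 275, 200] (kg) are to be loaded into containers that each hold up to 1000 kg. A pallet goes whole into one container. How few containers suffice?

4

Total = 775 + 650 + 625 + 325 + 275 + 250 + 250 + 225 + 200 = 3575 kg.
Lower bound: ⌈3575/1000⌉ = 4 containers.
A packing using 4 containers:
  container 1: 775 + 225 = 1000
  container 2: 650 + 325 = 975
  container 3: 625 + 275 = 900
  container 4: 250 + 250 + 200 = 700
This matches the lower bound, so 4 is optimal.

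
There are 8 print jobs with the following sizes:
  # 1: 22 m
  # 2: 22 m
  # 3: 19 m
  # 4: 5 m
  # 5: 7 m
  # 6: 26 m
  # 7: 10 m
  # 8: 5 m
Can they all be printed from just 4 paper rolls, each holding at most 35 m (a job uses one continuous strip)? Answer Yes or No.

Yes

A valid assignment using 4 paper rolls:
  roll 1: 26 + 7 = 33
  roll 2: 22 + 10 = 32
  roll 3: 22 + 5 + 5 = 32
  roll 4: 19 = 19
Every load is within 35 m, so 4 paper rolls suffice.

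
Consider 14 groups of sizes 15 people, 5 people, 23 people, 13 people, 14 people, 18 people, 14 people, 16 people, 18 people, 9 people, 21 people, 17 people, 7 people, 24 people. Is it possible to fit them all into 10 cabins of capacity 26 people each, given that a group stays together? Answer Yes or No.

Total = 214 people; ⌈214/26⌉ = 9.
10 groups each exceed half the capacity and cannot share a cabin, forcing at least 10 cabins.
The bound of 10 does not rule out 10, but exhaustive search shows no assignment into 10 cabins of capacity 26 people exists — the minimum is 11.

No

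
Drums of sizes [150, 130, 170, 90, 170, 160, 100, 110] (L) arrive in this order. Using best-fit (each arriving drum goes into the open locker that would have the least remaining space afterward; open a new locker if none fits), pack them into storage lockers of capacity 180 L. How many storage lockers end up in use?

  150 → locker 1 (new)  [load 150/180]
  130 → locker 2 (new)  [load 130/180]
  170 → locker 3 (new)  [load 170/180]
  90 → locker 4 (new)  [load 90/180]
  170 → locker 5 (new)  [load 170/180]
  160 → locker 6 (new)  [load 160/180]
  100 → locker 7 (new)  [load 100/180]
  110 → locker 8 (new)  [load 110/180]
8 storage lockers opened.

8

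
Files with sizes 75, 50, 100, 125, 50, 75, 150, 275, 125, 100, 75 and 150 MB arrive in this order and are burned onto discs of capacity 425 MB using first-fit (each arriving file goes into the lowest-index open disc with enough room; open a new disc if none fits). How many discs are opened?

  75 → disc 1 (new)  [load 75/425]
  50 → disc 1  [load 125/425]
  100 → disc 1  [load 225/425]
  125 → disc 1  [load 350/425]
  50 → disc 1  [load 400/425]
  75 → disc 2 (new)  [load 75/425]
  150 → disc 2  [load 225/425]
  275 → disc 3 (new)  [load 275/425]
  125 → disc 2  [load 350/425]
  100 → disc 3  [load 375/425]
  75 → disc 2  [load 425/425]
  150 → disc 4 (new)  [load 150/425]
4 discs opened.

4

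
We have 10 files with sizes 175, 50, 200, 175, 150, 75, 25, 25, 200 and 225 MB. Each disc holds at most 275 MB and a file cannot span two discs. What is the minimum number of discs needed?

Total = 225 + 200 + 200 + 175 + 175 + 150 + 75 + 50 + 25 + 25 = 1300 MB.
Lower bound: ⌈1300/275⌉ = 5 discs.
Also, 6 files each exceed 275/2 MB, and no two of those can share a disc, so at least 6 discs are needed.
A packing using 6 discs:
  disc 1: 225 + 50 = 275
  disc 2: 200 + 75 = 275
  disc 3: 200 + 25 + 25 = 250
  disc 4: 175 = 175
  disc 5: 175 = 175
  disc 6: 150 = 150
This matches the lower bound, so 6 is optimal.

6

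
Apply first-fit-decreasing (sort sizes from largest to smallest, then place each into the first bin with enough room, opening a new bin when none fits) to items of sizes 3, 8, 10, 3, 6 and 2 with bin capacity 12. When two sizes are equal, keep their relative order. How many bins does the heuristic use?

3

Sorted descending: 10, 8, 6, 3, 3, 2.
  10 → bin 1 (new)  [load 10/12]
  8 → bin 2 (new)  [load 8/12]
  6 → bin 3 (new)  [load 6/12]
  3 → bin 2  [load 11/12]
  3 → bin 3  [load 9/12]
  2 → bin 1  [load 12/12]
3 bins opened.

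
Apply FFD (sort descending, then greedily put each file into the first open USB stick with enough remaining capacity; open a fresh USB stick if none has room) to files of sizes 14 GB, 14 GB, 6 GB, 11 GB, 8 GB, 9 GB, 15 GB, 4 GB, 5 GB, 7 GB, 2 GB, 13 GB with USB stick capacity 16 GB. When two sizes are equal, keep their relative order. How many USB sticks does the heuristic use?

8

Sorted descending: 15, 14, 14, 13, 11, 9, 8, 7, 6, 5, 4, 2.
  15 → USB stick 1 (new)  [load 15/16]
  14 → USB stick 2 (new)  [load 14/16]
  14 → USB stick 3 (new)  [load 14/16]
  13 → USB stick 4 (new)  [load 13/16]
  11 → USB stick 5 (new)  [load 11/16]
  9 → USB stick 6 (new)  [load 9/16]
  8 → USB stick 7 (new)  [load 8/16]
  7 → USB stick 6  [load 16/16]
  6 → USB stick 7  [load 14/16]
  5 → USB stick 5  [load 16/16]
  4 → USB stick 8 (new)  [load 4/16]
  2 → USB stick 2  [load 16/16]
8 USB sticks opened.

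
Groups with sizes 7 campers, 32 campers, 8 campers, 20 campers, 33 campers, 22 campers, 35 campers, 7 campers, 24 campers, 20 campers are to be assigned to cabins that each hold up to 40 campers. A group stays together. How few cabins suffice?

Total = 35 + 33 + 32 + 24 + 22 + 20 + 20 + 8 + 7 + 7 = 208 campers.
Lower bound: ⌈208/40⌉ = 6 cabins.
A packing using 6 cabins:
  cabin 1: 35 = 35
  cabin 2: 33 + 7 = 40
  cabin 3: 32 + 8 = 40
  cabin 4: 24 + 7 = 31
  cabin 5: 22 = 22
  cabin 6: 20 + 20 = 40
This matches the lower bound, so 6 is optimal.

6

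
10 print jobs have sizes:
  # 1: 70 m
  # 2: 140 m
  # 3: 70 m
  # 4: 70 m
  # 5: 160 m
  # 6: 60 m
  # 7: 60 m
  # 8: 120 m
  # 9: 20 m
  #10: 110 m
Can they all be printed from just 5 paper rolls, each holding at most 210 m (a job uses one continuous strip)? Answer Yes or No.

A valid assignment using 5 paper rolls:
  roll 1: 160 + 20 = 180
  roll 2: 140 + 70 = 210
  roll 3: 120 + 70 = 190
  roll 4: 110 + 70 = 180
  roll 5: 60 + 60 = 120
Every load is within 210 m, so 5 paper rolls suffice.

Yes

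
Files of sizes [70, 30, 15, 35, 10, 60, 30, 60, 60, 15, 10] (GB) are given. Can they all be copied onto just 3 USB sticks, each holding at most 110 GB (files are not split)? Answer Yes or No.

Total = 395 GB; ⌈395/110⌉ = 4.
At least 4 USB sticks are required, but only 3 are allowed.

No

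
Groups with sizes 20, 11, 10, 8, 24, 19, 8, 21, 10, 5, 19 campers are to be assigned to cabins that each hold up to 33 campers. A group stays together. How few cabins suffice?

5

Total = 24 + 21 + 20 + 19 + 19 + 11 + 10 + 10 + 8 + 8 + 5 = 155 campers.
Lower bound: ⌈155/33⌉ = 5 cabins.
A packing using 5 cabins:
  cabin 1: 24 + 8 = 32
  cabin 2: 21 + 11 = 32
  cabin 3: 20 + 10 = 30
  cabin 4: 19 + 10 = 29
  cabin 5: 19 + 8 + 5 = 32
This matches the lower bound, so 5 is optimal.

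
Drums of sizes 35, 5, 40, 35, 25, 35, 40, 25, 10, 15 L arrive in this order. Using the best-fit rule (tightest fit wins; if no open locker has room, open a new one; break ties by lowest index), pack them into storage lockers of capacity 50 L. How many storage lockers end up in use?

6

  35 → locker 1 (new)  [load 35/50]
  5 → locker 1  [load 40/50]
  40 → locker 2 (new)  [load 40/50]
  35 → locker 3 (new)  [load 35/50]
  25 → locker 4 (new)  [load 25/50]
  35 → locker 5 (new)  [load 35/50]
  40 → locker 6 (new)  [load 40/50]
  25 → locker 4  [load 50/50]
  10 → locker 1  [load 50/50]
  15 → locker 3  [load 50/50]
6 storage lockers opened.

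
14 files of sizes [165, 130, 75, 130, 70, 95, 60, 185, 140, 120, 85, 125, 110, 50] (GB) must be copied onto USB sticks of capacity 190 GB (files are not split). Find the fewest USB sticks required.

9

Total = 185 + 165 + 140 + 130 + 130 + 125 + 120 + 110 + 95 + 85 + 75 + 70 + 60 + 50 = 1540 GB.
Lower bound: ⌈1540/190⌉ = 9 USB sticks.
A packing using 9 USB sticks:
  USB stick 1: 185 = 185
  USB stick 2: 165 = 165
  USB stick 3: 140 + 50 = 190
  USB stick 4: 130 + 60 = 190
  USB stick 5: 130 = 130
  USB stick 6: 125 = 125
  USB stick 7: 120 + 70 = 190
  USB stick 8: 110 + 75 = 185
  USB stick 9: 95 + 85 = 180
This matches the lower bound, so 9 is optimal.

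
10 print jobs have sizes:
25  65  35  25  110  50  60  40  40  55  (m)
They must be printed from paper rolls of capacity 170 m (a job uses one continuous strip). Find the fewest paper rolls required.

Total = 110 + 65 + 60 + 55 + 50 + 40 + 40 + 35 + 25 + 25 = 505 m.
Lower bound: ⌈505/170⌉ = 3 paper rolls.
A packing using 3 paper rolls:
  roll 1: 110 + 60 = 170
  roll 2: 65 + 55 + 50 = 170
  roll 3: 40 + 40 + 35 + 25 + 25 = 165
This matches the lower bound, so 3 is optimal.

3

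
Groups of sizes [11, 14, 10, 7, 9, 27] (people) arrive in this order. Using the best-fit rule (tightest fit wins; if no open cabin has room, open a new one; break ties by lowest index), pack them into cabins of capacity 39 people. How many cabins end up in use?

  11 → cabin 1 (new)  [load 11/39]
  14 → cabin 1  [load 25/39]
  10 → cabin 1  [load 35/39]
  7 → cabin 2 (new)  [load 7/39]
  9 → cabin 2  [load 16/39]
  27 → cabin 3 (new)  [load 27/39]
3 cabins opened.

3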